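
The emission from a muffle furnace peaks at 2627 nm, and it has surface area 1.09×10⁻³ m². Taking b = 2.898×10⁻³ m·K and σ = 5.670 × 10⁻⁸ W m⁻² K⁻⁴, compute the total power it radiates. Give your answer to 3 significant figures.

P ≈ 91.5 W

Wien's law: T = b/λ_max = 2.898×10⁻³/2.627×10⁻⁶ = 1103.16 K.
Area A = 1.09×10⁻³ m².
Then P = σAT⁴ = 5.670×10⁻⁸×1.09×10⁻³×(1103.16)⁴ = 91.5 W.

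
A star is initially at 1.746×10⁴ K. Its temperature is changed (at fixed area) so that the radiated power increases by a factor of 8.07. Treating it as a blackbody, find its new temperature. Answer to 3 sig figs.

P ∝ T⁴, so T₂/T₁ = (P₂/P₁)^(1/4) = (8.07)^(1/4) = 1.68546.
T₂ = 1.746×10⁴ × 1.68546 = 2.94×10⁴ K.

T₂ ≈ 2.94×10⁴ K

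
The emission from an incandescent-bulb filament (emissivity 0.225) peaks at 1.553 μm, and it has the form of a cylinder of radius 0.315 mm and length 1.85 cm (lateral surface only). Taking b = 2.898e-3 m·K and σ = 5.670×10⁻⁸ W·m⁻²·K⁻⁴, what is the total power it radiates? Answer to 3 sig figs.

Wien's law: T = b/λ_max = 2.898×10⁻³/1.553×10⁻⁶ = 1866.07 K.
Lateral area A = 2πrL = 2π×3.15×10⁻⁴×0.0185 = 3.66153×10⁻⁵ m².
Then P = εσAT⁴ = 0.225×5.670×10⁻⁸×3.66153×10⁻⁵×(1866.07)⁴ = 5.66 W.

P ≈ 5.66 W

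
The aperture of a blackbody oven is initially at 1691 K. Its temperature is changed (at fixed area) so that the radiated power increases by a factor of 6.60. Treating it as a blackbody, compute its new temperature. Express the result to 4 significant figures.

T₂ ≈ 2710 K

P ∝ T⁴, so T₂/T₁ = (P₂/P₁)^(1/4) = (6.60)^(1/4) = 1.60282.
T₂ = 1691 × 1.60282 = 2710 K.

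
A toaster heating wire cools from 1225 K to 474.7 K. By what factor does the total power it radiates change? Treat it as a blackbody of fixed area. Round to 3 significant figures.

P ∝ T⁴, so P₂/P₁ = (T₂/T₁)⁴ = (474.7/1225)⁴ = (0.387510)⁴ = 0.0225.

P₂/P₁ ≈ 0.0225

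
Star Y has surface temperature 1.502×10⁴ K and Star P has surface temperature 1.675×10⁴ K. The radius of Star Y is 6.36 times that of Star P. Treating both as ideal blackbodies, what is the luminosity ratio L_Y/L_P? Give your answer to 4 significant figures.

L ∝ R²T⁴, so L_Y/L_P = (R_Y/R_P)²(T_Y/T_P)⁴ = (6.36)² × (1.502×10⁴/1.675×10⁴)⁴ = 40.4496 × 0.646577 = 26.15.

L_Y/L_P ≈ 26.15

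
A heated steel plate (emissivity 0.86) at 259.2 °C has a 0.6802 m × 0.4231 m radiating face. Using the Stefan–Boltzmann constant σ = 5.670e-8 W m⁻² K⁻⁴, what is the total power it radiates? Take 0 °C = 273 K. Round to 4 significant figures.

P ≈ 1126 W

T = 259.2 °C + 273 = 532.2 K.
Area A = 0.6802 × 0.4231 = 0.287793 m².
P = εσAT⁴ = 0.86 × 5.670×10⁻⁸ × 0.287793 × (532.2)⁴ = 1126 W.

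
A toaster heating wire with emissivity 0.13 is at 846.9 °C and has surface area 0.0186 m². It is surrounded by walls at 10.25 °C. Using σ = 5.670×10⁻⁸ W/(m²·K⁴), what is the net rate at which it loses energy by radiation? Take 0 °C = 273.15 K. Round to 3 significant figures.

T = 846.9 °C + 273.15 = 1120.05 K.
Surroundings: T = 10.25 °C + 273.15 = 283.40 K.
Area A = 0.0186 m².
Net radiated power P_net = εσA(T⁴ − T₀⁴) = 0.13×5.670×10⁻⁸×0.0186×(1120.05⁴ − 283.40⁴).
T⁴ − T₀⁴ = 1.57380×10¹² − 6.45059×10⁹ = 1.56735×10¹² K⁴, so P_net = 215 W.

Net loss ≈ 215 W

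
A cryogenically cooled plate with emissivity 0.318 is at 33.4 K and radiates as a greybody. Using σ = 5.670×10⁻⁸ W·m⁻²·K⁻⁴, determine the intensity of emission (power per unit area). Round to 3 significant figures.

Stefan–Boltzmann: I = εσT⁴ = 0.318 × 5.670×10⁻⁸ × (33.4)⁴ = 0.0224 W/m².

I ≈ 0.0224 W/m²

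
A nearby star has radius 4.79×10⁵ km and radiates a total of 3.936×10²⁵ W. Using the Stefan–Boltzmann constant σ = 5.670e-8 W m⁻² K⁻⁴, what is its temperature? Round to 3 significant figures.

T ≈ 3.94×10³ K

Surface area A = 4πR² = 4π(4.79×10⁸ m)² = 2.88324×10¹⁸ m².
P = σAT⁴ ⇒ T = (P/(σA))^(1/4) = (3.936×10²⁵/(5.670×10⁻⁸×2.88324×10¹⁸))^(1/4) = 3.94×10³ K.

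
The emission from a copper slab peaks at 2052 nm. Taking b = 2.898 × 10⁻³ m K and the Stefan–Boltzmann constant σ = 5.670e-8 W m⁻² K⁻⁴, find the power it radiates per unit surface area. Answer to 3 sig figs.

Wien's law: T = b/λ_max = 2.898×10⁻³/2.052×10⁻⁶ = 1412.28 K.
Then I = σT⁴ = 5.670×10⁻⁸×(1412.28)⁴ = 2.26×10⁵ W/m².

I ≈ 2.26×10⁵ W/m²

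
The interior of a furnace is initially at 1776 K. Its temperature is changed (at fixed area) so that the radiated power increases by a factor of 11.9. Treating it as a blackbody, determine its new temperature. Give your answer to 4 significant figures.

P ∝ T⁴, so T₂/T₁ = (P₂/P₁)^(1/4) = (11.9)^(1/4) = 1.85732.
T₂ = 1776 × 1.85732 = 3299 K.

T₂ ≈ 3299 K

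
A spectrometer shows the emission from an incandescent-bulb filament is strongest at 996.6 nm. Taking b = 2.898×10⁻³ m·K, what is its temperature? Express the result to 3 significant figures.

Wien's law gives T = b/λ_max = (2.898×10⁻³ m·K)/(9.966×10⁻⁷ m) = 2.91×10³ K.

T ≈ 2.91×10³ K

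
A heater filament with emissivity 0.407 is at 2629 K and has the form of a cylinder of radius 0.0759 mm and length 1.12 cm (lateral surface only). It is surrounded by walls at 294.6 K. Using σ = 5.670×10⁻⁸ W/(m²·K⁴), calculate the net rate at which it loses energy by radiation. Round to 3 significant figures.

Net loss ≈ 5.89 W

Lateral area A = 2πrL = 2π×7.59×10⁻⁵×0.0112 = 5.34121×10⁻⁶ m².
Net radiated power P_net = εσA(T⁴ − T₀⁴) = 0.407×5.670×10⁻⁸×5.34121×10⁻⁶×(2629⁴ − 294.6⁴).
T⁴ − T₀⁴ = 4.77708×10¹³ − 7.53236×10⁹ = 4.77633×10¹³ K⁴, so P_net = 5.89 W.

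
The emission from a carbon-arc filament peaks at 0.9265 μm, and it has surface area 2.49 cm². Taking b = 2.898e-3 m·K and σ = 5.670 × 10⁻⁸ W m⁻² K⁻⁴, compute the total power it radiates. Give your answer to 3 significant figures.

P ≈ 1.35×10³ W

Wien's law: T = b/λ_max = 2.898×10⁻³/9.265×10⁻⁷ = 3127.90 K.
Area A = 2.49 cm² = 2.49×10⁻⁴ m².
Then P = σAT⁴ = 5.670×10⁻⁸×2.49×10⁻⁴×(3127.90)⁴ = 1.35×10³ W.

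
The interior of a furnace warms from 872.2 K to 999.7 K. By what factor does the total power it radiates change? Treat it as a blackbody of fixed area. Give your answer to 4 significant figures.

P₂/P₁ ≈ 1.726

P ∝ T⁴, so P₂/P₁ = (T₂/T₁)⁴ = (999.7/872.2)⁴ = (1.14618)⁴ = 1.726.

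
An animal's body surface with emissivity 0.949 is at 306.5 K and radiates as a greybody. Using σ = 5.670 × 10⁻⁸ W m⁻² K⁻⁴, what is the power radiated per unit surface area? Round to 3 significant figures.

Stefan–Boltzmann: I = εσT⁴ = 0.949 × 5.670×10⁻⁸ × (306.5)⁴ = 475 W/m².

I ≈ 475 W/m²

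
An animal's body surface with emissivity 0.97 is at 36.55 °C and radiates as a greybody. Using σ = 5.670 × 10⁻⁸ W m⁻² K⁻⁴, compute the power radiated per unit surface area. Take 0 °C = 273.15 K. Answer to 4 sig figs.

T = 36.55 °C + 273.15 = 309.70 K.
Stefan–Boltzmann: I = εσT⁴ = 0.97 × 5.670×10⁻⁸ × (309.70)⁴ = 506.0 W/m².

I ≈ 506.0 W/m²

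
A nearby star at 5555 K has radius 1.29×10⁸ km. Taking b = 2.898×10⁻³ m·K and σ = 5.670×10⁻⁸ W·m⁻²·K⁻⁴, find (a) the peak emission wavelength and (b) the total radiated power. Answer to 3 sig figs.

(a) λ_max = b/T = 2.898×10⁻³/5555 = 5.217×10⁻⁷ m = 0.522 μm.
Surface area A = 4πR² = 4π(1.29×10¹¹ m)² = 2.09117×10²³ m².
(b) P = σAT⁴ = 5.670×10⁻⁸×2.09117×10²³×(5555)⁴ = 1.13×10³¹ W.

λ_max ≈ 0.522 μm; P ≈ 1.13×10³¹ W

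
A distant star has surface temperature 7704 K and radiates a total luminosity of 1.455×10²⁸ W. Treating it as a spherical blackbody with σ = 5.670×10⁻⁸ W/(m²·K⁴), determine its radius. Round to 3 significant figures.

R ≈ 2.41×10⁹ m

L = 4πR²σT⁴ ⇒ R = √(L/(4πσT⁴)).
σT⁴ = 1.99732×10⁸ W/m², so R = √(1.455×10²⁸/(4π×1.99732×10⁸)) = 2.41×10⁹ m.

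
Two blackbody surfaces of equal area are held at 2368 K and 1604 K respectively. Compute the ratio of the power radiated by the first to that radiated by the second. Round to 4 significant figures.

P₁/P₂ ≈ 4.750

With equal areas, P₁/P₂ = (T₁/T₂)⁴ = (2368/1604)⁴ = 4.750.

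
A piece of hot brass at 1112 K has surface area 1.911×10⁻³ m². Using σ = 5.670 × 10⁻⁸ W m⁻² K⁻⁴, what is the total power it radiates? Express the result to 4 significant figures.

Area A = 1.911×10⁻³ m².
P = σAT⁴ = 5.670×10⁻⁸ × 1.911×10⁻³ × (1112)⁴ = 165.7 W.

P ≈ 165.7 W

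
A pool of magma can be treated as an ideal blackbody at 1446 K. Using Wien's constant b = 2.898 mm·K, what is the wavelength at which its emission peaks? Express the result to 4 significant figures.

λ_max ≈ 2004 nm

Wien's displacement law: λ_max = b/T = (2.898×10⁻³ m·K)/(1446 K) = 2.0041×10⁻⁶ m.
That is 2004 nm, in the infrared range.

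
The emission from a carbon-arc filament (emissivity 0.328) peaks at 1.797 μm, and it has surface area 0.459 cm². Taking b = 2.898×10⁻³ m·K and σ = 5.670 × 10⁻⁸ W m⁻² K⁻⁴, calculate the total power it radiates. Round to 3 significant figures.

P ≈ 5.77 W

Wien's law: T = b/λ_max = 2.898×10⁻³/1.797×10⁻⁶ = 1612.69 K.
Area A = 0.459 cm² = 4.59×10⁻⁵ m².
Then P = εσAT⁴ = 0.328×5.670×10⁻⁸×4.59×10⁻⁵×(1612.69)⁴ = 5.77 W.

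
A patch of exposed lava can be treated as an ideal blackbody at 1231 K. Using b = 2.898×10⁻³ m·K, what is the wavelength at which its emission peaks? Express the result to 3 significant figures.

Wien's displacement law: λ_max = b/T = (2.898×10⁻³ m·K)/(1231 K) = 2.354×10⁻⁶ m.
That is 2.35 μm, in the infrared range.

λ_max ≈ 2.35 μm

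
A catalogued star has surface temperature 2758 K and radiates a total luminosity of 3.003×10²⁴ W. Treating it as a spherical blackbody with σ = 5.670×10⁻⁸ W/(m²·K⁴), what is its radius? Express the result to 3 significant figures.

R ≈ 2.70×10⁸ m

L = 4πR²σT⁴ ⇒ R = √(L/(4πσT⁴)).
σT⁴ = 3.28065×10⁶ W/m², so R = √(3.003×10²⁴/(4π×3.28065×10⁶)) = 2.70×10⁸ m.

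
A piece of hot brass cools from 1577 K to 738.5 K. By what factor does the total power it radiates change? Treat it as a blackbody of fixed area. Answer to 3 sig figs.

P₂/P₁ ≈ 0.0481

P ∝ T⁴, so P₂/P₁ = (T₂/T₁)⁴ = (738.5/1577)⁴ = (0.468294)⁴ = 0.0481.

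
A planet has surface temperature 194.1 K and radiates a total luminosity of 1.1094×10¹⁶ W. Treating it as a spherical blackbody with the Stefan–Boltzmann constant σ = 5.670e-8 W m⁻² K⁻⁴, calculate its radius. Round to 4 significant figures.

L = 4πR²σT⁴ ⇒ R = √(L/(4πσT⁴)).
σT⁴ = 80.4795 W/m², so R = √(1.1094×10¹⁶/(4π×80.4795)) = 3.312×10⁶ m.

R ≈ 3.312×10⁶ m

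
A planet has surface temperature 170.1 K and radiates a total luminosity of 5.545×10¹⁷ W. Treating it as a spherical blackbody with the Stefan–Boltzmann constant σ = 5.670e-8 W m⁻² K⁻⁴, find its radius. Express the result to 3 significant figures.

R ≈ 3.05×10⁷ m

L = 4πR²σT⁴ ⇒ R = √(L/(4πσT⁴)).
σT⁴ = 47.4679 W/m², so R = √(5.545×10¹⁷/(4π×47.4679)) = 3.05×10⁷ m.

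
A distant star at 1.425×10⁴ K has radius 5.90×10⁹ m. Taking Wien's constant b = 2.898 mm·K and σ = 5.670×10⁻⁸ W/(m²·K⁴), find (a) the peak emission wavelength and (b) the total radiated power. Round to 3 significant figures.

λ_max ≈ 203 nm; P ≈ 1.02×10³⁰ W

(a) λ_max = b/T = 2.898×10⁻³/1.425×10⁴ = 2.034×10⁻⁷ m = 203 nm.
Surface area A = 4πR² = 4π(5.90×10⁹ m)² = 4.37435×10²⁰ m².
(b) P = σAT⁴ = 5.670×10⁻⁸×4.37435×10²⁰×(1.425×10⁴)⁴ = 1.02×10³⁰ W.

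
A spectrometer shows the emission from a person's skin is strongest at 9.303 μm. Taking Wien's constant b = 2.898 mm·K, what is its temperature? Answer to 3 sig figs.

Wien's law gives T = b/λ_max = (2.898×10⁻³ m·K)/(9.303×10⁻⁶ m) = 312 K.

T ≈ 312 K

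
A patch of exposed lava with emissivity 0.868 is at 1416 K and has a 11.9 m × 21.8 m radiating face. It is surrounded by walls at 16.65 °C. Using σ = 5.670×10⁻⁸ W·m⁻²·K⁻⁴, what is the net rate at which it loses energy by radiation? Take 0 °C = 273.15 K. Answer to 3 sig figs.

Net loss ≈ 5.12×10⁷ W

Surroundings: T = 16.65 °C + 273.15 = 289.80 K.
Area A = 11.9 × 21.8 = 259.42 m².
Net radiated power P_net = εσA(T⁴ − T₀⁴) = 0.868×5.670×10⁻⁸×259.42×(1416⁴ − 289.80⁴).
T⁴ − T₀⁴ = 4.02025×10¹² − 7.05332×10⁹ = 4.01320×10¹² K⁴, so P_net = 5.12×10⁷ W.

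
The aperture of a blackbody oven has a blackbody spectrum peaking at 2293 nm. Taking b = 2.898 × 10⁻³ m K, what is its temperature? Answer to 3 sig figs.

T ≈ 1.26×10³ K

Wien's law gives T = b/λ_max = (2.898×10⁻³ m·K)/(2.293×10⁻⁶ m) = 1.26×10³ K.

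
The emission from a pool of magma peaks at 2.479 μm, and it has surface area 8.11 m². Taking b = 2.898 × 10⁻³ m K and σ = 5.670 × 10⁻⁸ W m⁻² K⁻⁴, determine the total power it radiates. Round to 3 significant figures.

P ≈ 8.59×10⁵ W

Wien's law: T = b/λ_max = 2.898×10⁻³/2.479×10⁻⁶ = 1169.02 K.
Area A = 8.11 m².
Then P = σAT⁴ = 5.670×10⁻⁸×8.11×(1169.02)⁴ = 8.59×10⁵ W.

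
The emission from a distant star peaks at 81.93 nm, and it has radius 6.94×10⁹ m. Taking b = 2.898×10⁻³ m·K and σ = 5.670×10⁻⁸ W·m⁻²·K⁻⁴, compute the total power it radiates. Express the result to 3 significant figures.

P ≈ 5.37×10³¹ W

Wien's law: T = b/λ_max = 2.898×10⁻³/8.193×10⁻⁸ = 35371.7 K.
Surface area A = 4πR² = 4π(6.94×10⁹ m)² = 6.05242×10²⁰ m².
Then P = σAT⁴ = 5.670×10⁻⁸×6.05242×10²⁰×(35371.7)⁴ = 5.37×10³¹ W.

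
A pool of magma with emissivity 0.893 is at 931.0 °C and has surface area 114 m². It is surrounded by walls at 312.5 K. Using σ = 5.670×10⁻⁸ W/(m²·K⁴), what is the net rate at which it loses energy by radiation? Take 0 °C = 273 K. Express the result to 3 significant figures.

Net loss ≈ 1.21×10⁷ W

T = 931.0 °C + 273 = 1204.0 K.
Area A = 114 m².
Net radiated power P_net = εσA(T⁴ − T₀⁴) = 0.893×5.670×10⁻⁸×114×(1204.0⁴ − 312.5⁴).
T⁴ − T₀⁴ = 2.10139×10¹² − 9.53674×10⁹ = 2.09185×10¹² K⁴, so P_net = 1.21×10⁷ W.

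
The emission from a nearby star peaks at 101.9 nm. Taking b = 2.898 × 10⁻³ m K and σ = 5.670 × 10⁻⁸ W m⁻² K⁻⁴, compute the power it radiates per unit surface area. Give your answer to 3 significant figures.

Wien's law: T = b/λ_max = 2.898×10⁻³/1.019×10⁻⁷ = 28439.6 K.
Then I = σT⁴ = 5.670×10⁻⁸×(28439.6)⁴ = 3.71×10¹⁰ W/m².

I ≈ 3.71×10¹⁰ W/m²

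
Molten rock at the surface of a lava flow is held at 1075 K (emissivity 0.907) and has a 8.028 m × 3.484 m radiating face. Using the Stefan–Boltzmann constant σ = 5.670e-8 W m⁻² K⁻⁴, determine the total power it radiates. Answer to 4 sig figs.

Area A = 8.028 × 3.484 = 27.9696 m².
P = εσAT⁴ = 0.907 × 5.670×10⁻⁸ × 27.9696 × (1075)⁴ = 1.921×10⁶ W.

P ≈ 1.921×10⁶ W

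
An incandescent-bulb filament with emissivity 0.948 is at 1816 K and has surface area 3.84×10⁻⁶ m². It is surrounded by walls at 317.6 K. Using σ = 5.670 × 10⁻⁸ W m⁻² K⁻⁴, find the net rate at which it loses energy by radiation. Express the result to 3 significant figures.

Area A = 3.84×10⁻⁶ m².
Net radiated power P_net = εσA(T⁴ − T₀⁴) = 0.948×5.670×10⁻⁸×3.84×10⁻⁶×(1816⁴ − 317.6⁴).
T⁴ − T₀⁴ = 1.08759×10¹³ − 1.01747×10¹⁰ = 1.08657×10¹³ K⁴, so P_net = 2.24 W.

Net loss ≈ 2.24 W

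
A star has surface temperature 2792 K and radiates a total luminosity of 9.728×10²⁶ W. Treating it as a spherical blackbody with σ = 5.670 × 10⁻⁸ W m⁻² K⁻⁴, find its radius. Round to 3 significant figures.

R ≈ 4.74×10⁹ m

L = 4πR²σT⁴ ⇒ R = √(L/(4πσT⁴)).
σT⁴ = 3.44544×10⁶ W/m², so R = √(9.728×10²⁶/(4π×3.44544×10⁶)) = 4.74×10⁹ m.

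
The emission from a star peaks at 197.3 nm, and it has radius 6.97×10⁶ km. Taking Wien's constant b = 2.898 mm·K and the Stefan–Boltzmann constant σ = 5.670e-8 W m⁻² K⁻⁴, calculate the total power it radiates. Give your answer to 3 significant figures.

P ≈ 1.61×10³⁰ W

Wien's law: T = b/λ_max = 2.898×10⁻³/1.973×10⁻⁷ = 14688.3 K.
Surface area A = 4πR² = 4π(6.97×10⁹ m)² = 6.10486×10²⁰ m².
Then P = σAT⁴ = 5.670×10⁻⁸×6.10486×10²⁰×(14688.3)⁴ = 1.61×10³⁰ W.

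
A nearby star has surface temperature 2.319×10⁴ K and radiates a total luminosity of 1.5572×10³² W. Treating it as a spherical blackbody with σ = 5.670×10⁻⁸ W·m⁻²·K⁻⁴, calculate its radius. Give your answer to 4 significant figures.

R ≈ 2.749×10¹⁰ m

L = 4πR²σT⁴ ⇒ R = √(L/(4πσT⁴)).
σT⁴ = 1.63978×10¹⁰ W/m², so R = √(1.5572×10³²/(4π×1.63978×10¹⁰)) = 2.749×10¹⁰ m.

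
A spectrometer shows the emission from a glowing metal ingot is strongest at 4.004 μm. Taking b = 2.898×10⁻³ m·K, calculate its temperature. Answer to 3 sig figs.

T ≈ 724 K

Wien's law gives T = b/λ_max = (2.898×10⁻³ m·K)/(4.004×10⁻⁶ m) = 724 K.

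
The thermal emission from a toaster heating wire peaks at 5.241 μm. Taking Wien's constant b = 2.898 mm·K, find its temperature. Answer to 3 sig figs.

T ≈ 553 K

Wien's law gives T = b/λ_max = (2.898×10⁻³ m·K)/(5.241×10⁻⁶ m) = 553 K.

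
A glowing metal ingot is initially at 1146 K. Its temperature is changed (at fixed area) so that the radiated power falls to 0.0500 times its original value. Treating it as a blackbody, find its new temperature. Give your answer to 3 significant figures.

P ∝ T⁴, so T₂/T₁ = (P₂/P₁)^(1/4) = (0.0500)^(1/4) = 0.472871.
T₂ = 1146 × 0.472871 = 542 K.

T₂ ≈ 542 K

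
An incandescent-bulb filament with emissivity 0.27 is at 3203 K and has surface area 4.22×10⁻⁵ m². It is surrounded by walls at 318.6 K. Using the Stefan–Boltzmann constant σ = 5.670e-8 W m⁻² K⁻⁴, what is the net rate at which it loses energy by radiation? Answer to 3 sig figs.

Area A = 4.22×10⁻⁵ m².
Net radiated power P_net = εσA(T⁴ − T₀⁴) = 0.27×5.670×10⁻⁸×4.22×10⁻⁵×(3203⁴ − 318.6⁴).
T⁴ − T₀⁴ = 1.05251×10¹⁴ − 1.03035×10¹⁰ = 1.05241×10¹⁴ K⁴, so P_net = 68.0 W.

Net loss ≈ 68.0 W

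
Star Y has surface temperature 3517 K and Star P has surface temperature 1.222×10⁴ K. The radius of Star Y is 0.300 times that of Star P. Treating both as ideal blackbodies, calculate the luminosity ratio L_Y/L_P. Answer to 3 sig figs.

L_Y/L_P ≈ 6.18×10⁻⁴

L ∝ R²T⁴, so L_Y/L_P = (R_Y/R_P)²(T_Y/T_P)⁴ = (0.300)² × (3517/1.222×10⁴)⁴ = 0.09 × 6.86127×10⁻³ = 6.18×10⁻⁴.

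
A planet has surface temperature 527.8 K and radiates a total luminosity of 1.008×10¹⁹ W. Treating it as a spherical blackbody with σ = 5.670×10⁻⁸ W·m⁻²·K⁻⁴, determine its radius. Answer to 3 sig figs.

R ≈ 1.35×10⁷ m

L = 4πR²σT⁴ ⇒ R = √(L/(4πσT⁴)).
σT⁴ = 4400.08 W/m², so R = √(1.008×10¹⁹/(4π×4400.08)) = 1.35×10⁷ m.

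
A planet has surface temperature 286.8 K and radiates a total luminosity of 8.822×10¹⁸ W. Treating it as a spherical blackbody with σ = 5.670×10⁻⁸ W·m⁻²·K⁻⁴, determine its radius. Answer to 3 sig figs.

L = 4πR²σT⁴ ⇒ R = √(L/(4πσT⁴)).
σT⁴ = 383.619 W/m², so R = √(8.822×10¹⁸/(4π×383.619)) = 4.28×10⁷ m.

R ≈ 4.28×10⁷ m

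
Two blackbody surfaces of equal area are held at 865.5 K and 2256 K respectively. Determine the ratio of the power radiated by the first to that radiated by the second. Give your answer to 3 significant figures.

P₁/P₂ ≈ 0.0217

With equal areas, P₁/P₂ = (T₁/T₂)⁴ = (865.5/2256)⁴ = 0.0217.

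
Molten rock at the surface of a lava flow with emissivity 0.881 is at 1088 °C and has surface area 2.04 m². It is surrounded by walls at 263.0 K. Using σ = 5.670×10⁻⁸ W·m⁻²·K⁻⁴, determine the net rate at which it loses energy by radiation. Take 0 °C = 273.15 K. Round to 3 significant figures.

Net loss ≈ 3.49×10⁵ W

T = 1088 °C + 273.15 = 1361.15 K.
Area A = 2.04 m².
Net radiated power P_net = εσA(T⁴ − T₀⁴) = 0.881×5.670×10⁻⁸×2.04×(1361.15⁴ − 263.0⁴).
T⁴ − T₀⁴ = 3.43261×10¹² − 4.78435×10⁹ = 3.42783×10¹² K⁴, so P_net = 3.49×10⁵ W.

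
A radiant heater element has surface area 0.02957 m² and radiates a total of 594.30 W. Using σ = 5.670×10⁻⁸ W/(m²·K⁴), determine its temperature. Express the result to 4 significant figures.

T ≈ 771.6 K

Area A = 0.02957 m².
P = σAT⁴ ⇒ T = (P/(σA))^(1/4) = (594.30/(5.670×10⁻⁸×0.02957))^(1/4) = 771.6 K.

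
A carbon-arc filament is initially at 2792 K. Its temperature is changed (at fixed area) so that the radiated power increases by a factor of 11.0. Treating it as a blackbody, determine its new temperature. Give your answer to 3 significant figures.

P ∝ T⁴, so T₂/T₁ = (P₂/P₁)^(1/4) = (11.0)^(1/4) = 1.82116.
T₂ = 2792 × 1.82116 = 5.08×10³ K.

T₂ ≈ 5.08×10³ K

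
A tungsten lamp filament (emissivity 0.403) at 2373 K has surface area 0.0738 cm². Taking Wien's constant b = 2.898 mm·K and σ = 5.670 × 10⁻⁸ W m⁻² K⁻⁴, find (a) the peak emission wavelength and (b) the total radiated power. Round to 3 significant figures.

(a) λ_max = b/T = 2.898×10⁻³/2373 = 1.221×10⁻⁶ m = 1.22×10³ nm.
Area A = 0.0738 cm² = 7.38×10⁻⁶ m².
(b) P = εσAT⁴ = 0.403×5.670×10⁻⁸×7.38×10⁻⁶×(2373)⁴ = 5.35 W.

λ_max ≈ 1.22×10³ nm; P ≈ 5.35 W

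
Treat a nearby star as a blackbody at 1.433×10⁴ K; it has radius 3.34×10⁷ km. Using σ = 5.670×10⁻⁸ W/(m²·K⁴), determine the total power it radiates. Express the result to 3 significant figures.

P ≈ 3.35×10³¹ W

Surface area A = 4πR² = 4π(3.34×10¹⁰ m)² = 1.40185×10²² m².
P = σAT⁴ = 5.670×10⁻⁸ × 1.40185×10²² × (1.433×10⁴)⁴ = 3.35×10³¹ W.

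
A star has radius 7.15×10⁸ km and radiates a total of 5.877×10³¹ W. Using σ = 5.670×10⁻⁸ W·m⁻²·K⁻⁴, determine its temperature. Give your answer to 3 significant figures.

T ≈ 3.56×10³ K

Surface area A = 4πR² = 4π(7.15×10¹¹ m)² = 6.42424×10²⁴ m².
P = σAT⁴ ⇒ T = (P/(σA))^(1/4) = (5.877×10³¹/(5.670×10⁻⁸×6.42424×10²⁴))^(1/4) = 3.56×10³ K.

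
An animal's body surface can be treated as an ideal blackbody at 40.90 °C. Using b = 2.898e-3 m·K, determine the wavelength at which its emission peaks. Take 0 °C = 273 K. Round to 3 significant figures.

T = 40.90 °C + 273 = 313.90 K.
Wien's displacement law: λ_max = b/T = (2.898×10⁻³ m·K)/(313.90 K) = 9.232×10⁻⁶ m.
That is 9.23 μm, in the infrared range.

λ_max ≈ 9.23 μm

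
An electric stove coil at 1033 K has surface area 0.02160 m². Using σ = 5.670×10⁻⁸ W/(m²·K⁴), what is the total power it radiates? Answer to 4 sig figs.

P ≈ 1395 W

Area A = 0.02160 m².
P = σAT⁴ = 5.670×10⁻⁸ × 0.02160 × (1033)⁴ = 1395 W.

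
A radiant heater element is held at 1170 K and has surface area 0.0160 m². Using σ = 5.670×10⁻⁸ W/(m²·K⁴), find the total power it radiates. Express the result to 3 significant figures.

Area A = 0.0160 m².
P = σAT⁴ = 5.670×10⁻⁸ × 0.0160 × (1170)⁴ = 1.70×10³ W.

P ≈ 1.70×10³ W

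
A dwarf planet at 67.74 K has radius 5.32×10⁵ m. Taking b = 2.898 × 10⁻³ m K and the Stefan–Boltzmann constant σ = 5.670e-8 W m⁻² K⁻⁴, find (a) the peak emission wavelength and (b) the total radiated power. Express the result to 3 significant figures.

(a) λ_max = b/T = 2.898×10⁻³/67.74 = 4.278×10⁻⁵ m = 42.8 μm.
Surface area A = 4πR² = 4π(5.32×10⁵ m)² = 3.55658×10¹² m².
(b) P = σAT⁴ = 5.670×10⁻⁸×3.55658×10¹²×(67.74)⁴ = 4.25×10¹² W.

λ_max ≈ 42.8 μm; P ≈ 4.25×10¹² W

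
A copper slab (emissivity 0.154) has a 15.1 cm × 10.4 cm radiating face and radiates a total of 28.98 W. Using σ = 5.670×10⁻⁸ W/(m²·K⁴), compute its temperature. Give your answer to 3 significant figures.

T ≈ 678 K

Area A = 0.151 × 0.104 = 0.015704 m².
P = εσAT⁴ ⇒ T = (P/(εσA))^(1/4) = (28.98/(0.154×5.670×10⁻⁸×0.015704))^(1/4) = 678 K.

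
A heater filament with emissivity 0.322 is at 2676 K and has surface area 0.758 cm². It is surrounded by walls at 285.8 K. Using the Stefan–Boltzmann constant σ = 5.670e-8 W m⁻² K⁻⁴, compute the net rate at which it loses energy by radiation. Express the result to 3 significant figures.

Area A = 0.758 cm² = 7.58×10⁻⁵ m².
Net radiated power P_net = εσA(T⁴ − T₀⁴) = 0.322×5.670×10⁻⁸×7.58×10⁻⁵×(2676⁴ − 285.8⁴).
T⁴ − T₀⁴ = 5.12796×10¹³ − 6.67189×10⁹ = 5.12729×10¹³ K⁴, so P_net = 71.0 W.

Net loss ≈ 71.0 W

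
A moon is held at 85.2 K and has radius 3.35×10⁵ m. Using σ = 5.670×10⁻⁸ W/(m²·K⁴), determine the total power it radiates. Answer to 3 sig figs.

Surface area A = 4πR² = 4π(3.35×10⁵ m)² = 1.41026×10¹² m².
P = σAT⁴ = 5.670×10⁻⁸ × 1.41026×10¹² × (85.2)⁴ = 4.21×10¹² W.

P ≈ 4.21×10¹² W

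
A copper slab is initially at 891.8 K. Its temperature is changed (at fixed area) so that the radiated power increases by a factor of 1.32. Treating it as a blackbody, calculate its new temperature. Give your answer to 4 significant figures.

P ∝ T⁴, so T₂/T₁ = (P₂/P₁)^(1/4) = (1.32)^(1/4) = 1.07187.
T₂ = 891.8 × 1.07187 = 955.9 K.

T₂ ≈ 955.9 K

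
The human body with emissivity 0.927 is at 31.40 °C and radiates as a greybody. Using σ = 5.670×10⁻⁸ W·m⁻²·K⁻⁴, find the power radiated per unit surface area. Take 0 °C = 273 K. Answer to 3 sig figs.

T = 31.40 °C + 273 = 304.40 K.
Stefan–Boltzmann: I = εσT⁴ = 0.927 × 5.670×10⁻⁸ × (304.40)⁴ = 451 W/m².

I ≈ 451 W/m²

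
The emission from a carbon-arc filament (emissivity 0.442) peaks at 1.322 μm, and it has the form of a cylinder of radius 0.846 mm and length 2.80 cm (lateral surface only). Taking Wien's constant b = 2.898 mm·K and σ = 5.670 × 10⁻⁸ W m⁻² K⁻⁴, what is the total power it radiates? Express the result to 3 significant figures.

Wien's law: T = b/λ_max = 2.898×10⁻³/1.322×10⁻⁶ = 2192.13 K.
Lateral area A = 2πrL = 2π×8.46×10⁻⁴×0.0280 = 1.48836×10⁻⁴ m².
Then P = εσAT⁴ = 0.442×5.670×10⁻⁸×1.48836×10⁻⁴×(2192.13)⁴ = 86.1 W.

P ≈ 86.1 W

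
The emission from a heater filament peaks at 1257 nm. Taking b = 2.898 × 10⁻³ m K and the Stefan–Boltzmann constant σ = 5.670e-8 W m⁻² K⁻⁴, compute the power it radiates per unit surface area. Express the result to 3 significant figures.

I ≈ 1.60×10⁶ W/m²

Wien's law: T = b/λ_max = 2.898×10⁻³/1.257×10⁻⁶ = 2305.49 K.
Then I = σT⁴ = 5.670×10⁻⁸×(2305.49)⁴ = 1.60×10⁶ W/m².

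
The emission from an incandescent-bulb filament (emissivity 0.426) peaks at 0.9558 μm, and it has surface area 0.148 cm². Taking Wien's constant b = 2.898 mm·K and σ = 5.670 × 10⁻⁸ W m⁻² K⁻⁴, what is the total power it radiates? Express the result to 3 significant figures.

P ≈ 30.2 W

Wien's law: T = b/λ_max = 2.898×10⁻³/9.558×10⁻⁷ = 3032.02 K.
Area A = 0.148 cm² = 1.48×10⁻⁵ m².
Then P = εσAT⁴ = 0.426×5.670×10⁻⁸×1.48×10⁻⁵×(3032.02)⁴ = 30.2 W.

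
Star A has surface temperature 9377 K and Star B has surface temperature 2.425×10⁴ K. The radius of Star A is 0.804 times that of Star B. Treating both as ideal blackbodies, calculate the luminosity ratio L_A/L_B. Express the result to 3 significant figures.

L_A/L_B ≈ 0.0145

L ∝ R²T⁴, so L_A/L_B = (R_A/R_B)²(T_A/T_B)⁴ = (0.804)² × (9377/2.425×10⁴)⁴ = 0.646416 × 0.0223568 = 0.0145.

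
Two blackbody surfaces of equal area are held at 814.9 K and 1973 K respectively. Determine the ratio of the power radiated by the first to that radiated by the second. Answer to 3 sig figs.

P₁/P₂ ≈ 0.0291

With equal areas, P₁/P₂ = (T₁/T₂)⁴ = (814.9/1973)⁴ = 0.0291.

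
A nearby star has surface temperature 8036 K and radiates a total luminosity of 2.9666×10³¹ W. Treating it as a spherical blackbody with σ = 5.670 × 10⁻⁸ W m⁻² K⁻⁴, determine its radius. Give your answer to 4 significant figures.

L = 4πR²σT⁴ ⇒ R = √(L/(4πσT⁴)).
σT⁴ = 2.36452×10⁸ W/m², so R = √(2.9666×10³¹/(4π×2.36452×10⁸)) = 9.992×10¹⁰ m.

R ≈ 9.992×10¹⁰ m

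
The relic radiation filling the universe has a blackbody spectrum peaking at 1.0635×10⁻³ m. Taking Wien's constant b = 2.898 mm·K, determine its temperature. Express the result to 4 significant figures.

Wien's law gives T = b/λ_max = (2.898×10⁻³ m·K)/(1.0635×10⁻³ m) = 2.725 K.

T ≈ 2.725 K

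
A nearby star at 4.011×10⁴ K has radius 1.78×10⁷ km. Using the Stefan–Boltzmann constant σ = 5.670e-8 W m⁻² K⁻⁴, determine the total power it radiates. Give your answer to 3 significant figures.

Surface area A = 4πR² = 4π(1.78×10¹⁰ m)² = 3.98153×10²¹ m².
P = σAT⁴ = 5.670×10⁻⁸ × 3.98153×10²¹ × (4.011×10⁴)⁴ = 5.84×10³² W.

P ≈ 5.84×10³² W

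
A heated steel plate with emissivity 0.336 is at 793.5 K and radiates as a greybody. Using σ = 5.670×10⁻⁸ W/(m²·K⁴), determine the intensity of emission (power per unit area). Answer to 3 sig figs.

Stefan–Boltzmann: I = εσT⁴ = 0.336 × 5.670×10⁻⁸ × (793.5)⁴ = 7.55×10³ W/m².

I ≈ 7.55×10³ W/m²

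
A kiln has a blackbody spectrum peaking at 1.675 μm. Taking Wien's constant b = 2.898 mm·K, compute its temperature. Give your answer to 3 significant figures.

Wien's law gives T = b/λ_max = (2.898×10⁻³ m·K)/(1.675×10⁻⁶ m) = 1.73×10³ K.

T ≈ 1.73×10³ K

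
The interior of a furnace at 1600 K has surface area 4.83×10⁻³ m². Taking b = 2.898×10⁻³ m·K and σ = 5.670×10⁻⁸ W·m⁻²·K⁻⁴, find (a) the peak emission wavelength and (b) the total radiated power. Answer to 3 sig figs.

(a) λ_max = b/T = 2.898×10⁻³/1600 = 1.811×10⁻⁶ m = 1.81×10³ nm.
Area A = 4.83×10⁻³ m².
(b) P = σAT⁴ = 5.670×10⁻⁸×4.83×10⁻³×(1600)⁴ = 1.79×10³ W.

λ_max ≈ 1.81×10³ nm; P ≈ 1.79×10³ W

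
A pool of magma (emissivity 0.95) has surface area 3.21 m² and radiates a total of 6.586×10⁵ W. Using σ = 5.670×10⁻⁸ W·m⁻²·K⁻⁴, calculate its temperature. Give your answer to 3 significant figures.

T ≈ 1.40×10³ K

Area A = 3.21 m².
P = εσAT⁴ ⇒ T = (P/(εσA))^(1/4) = (6.586×10⁵/(0.95×5.670×10⁻⁸×3.21))^(1/4) = 1.40×10³ K.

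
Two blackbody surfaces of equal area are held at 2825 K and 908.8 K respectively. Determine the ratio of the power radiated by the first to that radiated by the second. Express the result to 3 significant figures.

With equal areas, P₁/P₂ = (T₁/T₂)⁴ = (2825/908.8)⁴ = 93.4.

P₁/P₂ ≈ 93.4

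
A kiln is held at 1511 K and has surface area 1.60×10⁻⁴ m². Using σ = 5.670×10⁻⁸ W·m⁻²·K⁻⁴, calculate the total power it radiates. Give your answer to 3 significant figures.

Area A = 1.60×10⁻⁴ m².
P = σAT⁴ = 5.670×10⁻⁸ × 1.60×10⁻⁴ × (1511)⁴ = 47.3 W.

P ≈ 47.3 W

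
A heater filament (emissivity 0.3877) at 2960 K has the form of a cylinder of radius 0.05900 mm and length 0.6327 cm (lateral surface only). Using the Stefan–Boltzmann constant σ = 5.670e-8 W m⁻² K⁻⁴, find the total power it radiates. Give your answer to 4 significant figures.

P ≈ 3.958 W

Lateral area A = 2πrL = 2π×5.900×10⁻⁵×6.327×10⁻³ = 2.34547×10⁻⁶ m².
P = εσAT⁴ = 0.3877 × 5.670×10⁻⁸ × 2.34547×10⁻⁶ × (2960)⁴ = 3.958 W.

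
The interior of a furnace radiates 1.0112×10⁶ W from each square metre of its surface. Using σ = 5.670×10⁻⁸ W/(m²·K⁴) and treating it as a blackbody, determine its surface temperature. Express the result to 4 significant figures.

I = σT⁴, so T = (I/σ)^(1/4) = (1.0112×10⁶/(5.670×10⁻⁸))^(1/4) = 2055 K.

T ≈ 2055 K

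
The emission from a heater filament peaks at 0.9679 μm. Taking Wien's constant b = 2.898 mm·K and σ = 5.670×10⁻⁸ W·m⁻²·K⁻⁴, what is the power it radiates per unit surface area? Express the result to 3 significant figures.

Wien's law: T = b/λ_max = 2.898×10⁻³/9.679×10⁻⁷ = 2994.11 K.
Then I = σT⁴ = 5.670×10⁻⁸×(2994.11)⁴ = 4.56×10⁶ W/m².

I ≈ 4.56×10⁶ W/m²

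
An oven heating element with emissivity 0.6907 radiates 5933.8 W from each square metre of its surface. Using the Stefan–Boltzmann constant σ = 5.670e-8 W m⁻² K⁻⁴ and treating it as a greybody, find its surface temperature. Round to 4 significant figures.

T ≈ 623.9 K

I = εσT⁴, so T = (I/εσ)^(1/4) = (5933.8/(0.6907×5.670×10⁻⁸))^(1/4) = 623.9 K.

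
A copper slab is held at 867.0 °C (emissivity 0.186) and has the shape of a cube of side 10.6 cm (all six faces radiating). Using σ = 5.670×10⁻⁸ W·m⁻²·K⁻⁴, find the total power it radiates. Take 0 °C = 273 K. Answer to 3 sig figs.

P ≈ 1.20×10³ W

T = 867.0 °C + 273 = 1140.0 K.
Area A = 6s² = 6×(0.106 m)² = 0.067416 m².
P = εσAT⁴ = 0.186 × 5.670×10⁻⁸ × 0.067416 × (1140.0)⁴ = 1.20×10³ W.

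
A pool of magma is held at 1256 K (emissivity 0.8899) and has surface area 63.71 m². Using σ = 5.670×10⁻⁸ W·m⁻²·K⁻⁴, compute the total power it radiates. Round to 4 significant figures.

Area A = 63.71 m².
P = εσAT⁴ = 0.8899 × 5.670×10⁻⁸ × 63.71 × (1256)⁴ = 8.000×10⁶ W.

P ≈ 8.000×10⁶ W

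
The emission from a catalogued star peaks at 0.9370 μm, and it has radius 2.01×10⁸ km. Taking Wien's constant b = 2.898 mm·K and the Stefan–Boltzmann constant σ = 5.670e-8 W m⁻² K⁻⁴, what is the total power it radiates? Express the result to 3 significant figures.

P ≈ 2.63×10³⁰ W

Wien's law: T = b/λ_max = 2.898×10⁻³/9.370×10⁻⁷ = 3092.85 K.
Surface area A = 4πR² = 4π(2.01×10¹¹ m)² = 5.07694×10²³ m².
Then P = σAT⁴ = 5.670×10⁻⁸×5.07694×10²³×(3092.85)⁴ = 2.63×10³⁰ W.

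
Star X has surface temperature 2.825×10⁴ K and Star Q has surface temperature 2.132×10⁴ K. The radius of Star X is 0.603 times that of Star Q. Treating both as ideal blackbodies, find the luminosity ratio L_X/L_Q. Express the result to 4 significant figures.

L ∝ R²T⁴, so L_X/L_Q = (R_X/R_Q)²(T_X/T_Q)⁴ = (0.603)² × (2.825×10⁴/2.132×10⁴)⁴ = 0.363609 × 3.08266 = 1.121.

L_X/L_Q ≈ 1.121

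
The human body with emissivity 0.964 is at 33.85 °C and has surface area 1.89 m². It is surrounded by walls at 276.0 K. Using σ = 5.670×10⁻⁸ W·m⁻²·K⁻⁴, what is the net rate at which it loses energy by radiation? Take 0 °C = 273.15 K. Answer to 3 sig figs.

T = 33.85 °C + 273.15 = 307.00 K.
Area A = 1.89 m².
Net radiated power P_net = εσA(T⁴ − T₀⁴) = 0.964×5.670×10⁻⁸×1.89×(307.00⁴ − 276.0⁴).
T⁴ − T₀⁴ = 8.88287×10⁹ − 5.80278×10⁹ = 3.08009×10⁹ K⁴, so P_net = 318 W.

Net loss ≈ 318 W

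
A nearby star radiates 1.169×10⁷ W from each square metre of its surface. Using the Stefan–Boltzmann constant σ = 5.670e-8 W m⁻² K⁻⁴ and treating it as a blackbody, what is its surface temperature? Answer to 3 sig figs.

I = σT⁴, so T = (I/σ)^(1/4) = (1.169×10⁷/(5.670×10⁻⁸))^(1/4) = 3.79×10³ K.

T ≈ 3.79×10³ K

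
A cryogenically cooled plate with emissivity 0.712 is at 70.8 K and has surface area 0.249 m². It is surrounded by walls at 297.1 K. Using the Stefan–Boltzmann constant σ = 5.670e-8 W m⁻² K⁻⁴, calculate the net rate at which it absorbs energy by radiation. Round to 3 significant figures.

Net gain ≈ 78.1 W

Area A = 0.249 m².
Net radiated power P_net = εσA(T⁴ − T₀⁴) = 0.712×5.670×10⁻⁸×0.249×(70.8⁴ − 297.1⁴).
T⁴ − T₀⁴ = 2.51266×10⁷ − 7.79131×10⁹ = -7.76618×10⁹ K⁴, so P_net = -78.1 W — negative, meaning a net gain of 78.1 W.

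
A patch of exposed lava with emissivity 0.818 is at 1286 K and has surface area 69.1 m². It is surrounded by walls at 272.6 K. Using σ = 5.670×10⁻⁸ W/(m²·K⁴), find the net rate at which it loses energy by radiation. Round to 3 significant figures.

Net loss ≈ 8.75×10⁶ W

Area A = 69.1 m².
Net radiated power P_net = εσA(T⁴ − T₀⁴) = 0.818×5.670×10⁻⁸×69.1×(1286⁴ − 272.6⁴).
T⁴ − T₀⁴ = 2.73504×10¹² − 5.52209×10⁹ = 2.72952×10¹² K⁴, so P_net = 8.75×10⁶ W.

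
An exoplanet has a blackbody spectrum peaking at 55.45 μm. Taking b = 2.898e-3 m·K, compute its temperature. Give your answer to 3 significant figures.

Wien's law gives T = b/λ_max = (2.898×10⁻³ m·K)/(5.545×10⁻⁵ m) = 52.3 K.

T ≈ 52.3 K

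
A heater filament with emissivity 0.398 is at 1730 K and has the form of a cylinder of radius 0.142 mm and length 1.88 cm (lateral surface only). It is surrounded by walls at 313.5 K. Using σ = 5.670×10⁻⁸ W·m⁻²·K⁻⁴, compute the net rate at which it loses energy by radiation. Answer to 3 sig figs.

Lateral area A = 2πrL = 2π×1.42×10⁻⁴×0.0188 = 1.67736×10⁻⁵ m².
Net radiated power P_net = εσA(T⁴ − T₀⁴) = 0.398×5.670×10⁻⁸×1.67736×10⁻⁵×(1730⁴ − 313.5⁴).
T⁴ − T₀⁴ = 8.95745×10¹² − 9.65940×10⁹ = 8.94779×10¹² K⁴, so P_net = 3.39 W.

Net loss ≈ 3.39 W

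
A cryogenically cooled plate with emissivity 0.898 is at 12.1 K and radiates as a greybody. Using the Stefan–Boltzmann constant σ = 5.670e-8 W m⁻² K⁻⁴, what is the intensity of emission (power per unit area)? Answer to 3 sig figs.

Stefan–Boltzmann: I = εσT⁴ = 0.898 × 5.670×10⁻⁸ × (12.1)⁴ = 1.09×10⁻³ W/m².

I ≈ 1.09×10⁻³ W/m²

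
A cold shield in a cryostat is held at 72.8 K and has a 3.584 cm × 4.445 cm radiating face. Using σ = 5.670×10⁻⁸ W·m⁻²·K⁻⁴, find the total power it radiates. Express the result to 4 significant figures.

Area A = 0.03584 × 0.04445 = 1.59309×10⁻³ m².
P = σAT⁴ = 5.670×10⁻⁸ × 1.59309×10⁻³ × (72.8)⁴ = 2.537×10⁻³ W.

P ≈ 2.537×10⁻³ W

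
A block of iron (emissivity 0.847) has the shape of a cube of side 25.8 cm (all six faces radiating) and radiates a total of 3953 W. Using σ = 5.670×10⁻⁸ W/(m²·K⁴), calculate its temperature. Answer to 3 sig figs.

Area A = 6s² = 6×(0.258 m)² = 0.399384 m².
P = εσAT⁴ ⇒ T = (P/(εσA))^(1/4) = (3953/(0.847×5.670×10⁻⁸×0.399384))^(1/4) = 674 K.

T ≈ 674 K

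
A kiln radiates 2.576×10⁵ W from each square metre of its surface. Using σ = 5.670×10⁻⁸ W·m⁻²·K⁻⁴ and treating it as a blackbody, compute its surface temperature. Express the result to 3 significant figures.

T ≈ 1.46×10³ K

I = σT⁴, so T = (I/σ)^(1/4) = (2.576×10⁵/(5.670×10⁻⁸))^(1/4) = 1.46×10³ K.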